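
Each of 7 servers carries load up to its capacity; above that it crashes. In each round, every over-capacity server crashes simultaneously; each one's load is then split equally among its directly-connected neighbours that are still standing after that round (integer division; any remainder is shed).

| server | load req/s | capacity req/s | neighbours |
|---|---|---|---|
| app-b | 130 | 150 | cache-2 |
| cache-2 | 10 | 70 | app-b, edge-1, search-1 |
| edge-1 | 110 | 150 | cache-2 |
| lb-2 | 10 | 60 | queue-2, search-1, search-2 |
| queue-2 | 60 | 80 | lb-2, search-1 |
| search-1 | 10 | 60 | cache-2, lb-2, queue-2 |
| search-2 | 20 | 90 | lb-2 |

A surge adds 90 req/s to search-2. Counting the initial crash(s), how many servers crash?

Round 1 — search-2 at 110 > 90. search-2 crashes.
  search-2 sheds 110 req/s to lb-2: 110 each.
    lb-2: 10+110 = 120 > 60
Round 2 — lb-2 crashes.
  lb-2 sheds 120 req/s to queue-2, search-1: 60 each.
    queue-2: 60+60 = 120 > 80
    search-1: 10+60 = 70 > 60
Round 3 — queue-2, search-1 crash.
  queue-2 sheds 120 req/s: no online neighbours, lost.
  search-1 sheds 70 req/s to cache-2: 70 each.
    cache-2: 10+70 = 80 > 70
Round 4 — cache-2 crashes.
  cache-2 sheds 80 req/s to app-b, edge-1: 40 each.
    app-b: 130+40 = 170 > 150
    edge-1: 110+40 = 150 ≤ 150
Round 5 — app-b crashes.
  app-b sheds 170 req/s: no online neighbours, lost.
No further crashes.

6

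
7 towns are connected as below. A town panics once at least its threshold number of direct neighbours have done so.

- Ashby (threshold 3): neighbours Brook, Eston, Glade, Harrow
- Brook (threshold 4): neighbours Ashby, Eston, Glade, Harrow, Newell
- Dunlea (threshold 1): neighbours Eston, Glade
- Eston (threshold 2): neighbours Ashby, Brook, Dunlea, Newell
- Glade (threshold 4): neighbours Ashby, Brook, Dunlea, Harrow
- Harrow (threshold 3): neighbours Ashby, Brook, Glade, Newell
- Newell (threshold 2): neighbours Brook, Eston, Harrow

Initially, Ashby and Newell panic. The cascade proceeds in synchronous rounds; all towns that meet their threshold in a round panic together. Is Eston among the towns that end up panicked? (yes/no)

Round 1 — Ashby, Newell panic (initial).
Round 2 — checking thresholds:
  Brook: 2 of 5 neighbours < 4, below threshold.
  Eston: 2 of 4 neighbours ≥ 2, panics.
  Glade: 1 of 4 neighbours < 4, below threshold.
  Harrow: 2 of 4 neighbours < 3, below threshold.
Round 3 — checking thresholds:
  Brook: 3 of 5 neighbours < 4, below threshold.
  Dunlea: 1 of 2 neighbours ≥ 1, panics.
  Glade: 1 of 4 neighbours < 4, below threshold.
  Harrow: 2 of 4 neighbours < 3, below threshold.
Round 4 — no new panics; cascade stops.

yes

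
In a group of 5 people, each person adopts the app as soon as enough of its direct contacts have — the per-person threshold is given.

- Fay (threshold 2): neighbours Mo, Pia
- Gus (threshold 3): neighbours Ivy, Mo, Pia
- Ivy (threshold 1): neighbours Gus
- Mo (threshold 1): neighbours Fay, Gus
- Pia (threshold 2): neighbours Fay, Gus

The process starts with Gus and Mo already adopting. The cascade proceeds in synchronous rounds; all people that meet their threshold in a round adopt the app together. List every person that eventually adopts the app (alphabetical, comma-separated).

Gus, Ivy, Mo

Round 1 — Gus, Mo adopt the app (initial).
Round 2 — checking thresholds:
  Fay: 1 of 2 neighbours < 2, not yet.
  Ivy: 1 of 1 neighbours ≥ 1, adopts the app.
  Pia: 1 of 2 neighbours < 2, not yet.
Round 3 — no new adoptions; cascade stops.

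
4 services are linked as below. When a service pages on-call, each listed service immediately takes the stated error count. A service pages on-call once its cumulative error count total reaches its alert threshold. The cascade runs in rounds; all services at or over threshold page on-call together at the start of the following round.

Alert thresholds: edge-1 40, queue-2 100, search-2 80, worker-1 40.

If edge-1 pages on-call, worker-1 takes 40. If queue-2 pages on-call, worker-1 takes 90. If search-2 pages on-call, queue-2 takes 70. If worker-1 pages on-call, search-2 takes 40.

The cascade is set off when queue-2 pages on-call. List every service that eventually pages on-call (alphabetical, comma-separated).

queue-2, worker-1

Round 1 — queue-2 pages on-call (initial).
  worker-1: +90 → 90 ≥ 40
Round 2 — worker-1 pages on-call.
  search-2: +40 → 40 < 80
No further pages.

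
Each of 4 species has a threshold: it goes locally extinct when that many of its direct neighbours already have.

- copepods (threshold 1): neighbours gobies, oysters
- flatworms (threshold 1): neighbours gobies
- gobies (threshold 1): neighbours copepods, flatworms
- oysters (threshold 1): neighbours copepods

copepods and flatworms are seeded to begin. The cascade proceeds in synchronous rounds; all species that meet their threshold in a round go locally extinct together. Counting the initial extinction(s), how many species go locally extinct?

Round 1 — copepods, flatworms go locally extinct (initial).
Round 2 — checking thresholds:
  gobies: 2 of 2 neighbours ≥ 1, goes locally extinct.
  oysters: 1 of 1 neighbours ≥ 1, goes locally extinct.
Round 3 — no new extinctions; cascade stops.

4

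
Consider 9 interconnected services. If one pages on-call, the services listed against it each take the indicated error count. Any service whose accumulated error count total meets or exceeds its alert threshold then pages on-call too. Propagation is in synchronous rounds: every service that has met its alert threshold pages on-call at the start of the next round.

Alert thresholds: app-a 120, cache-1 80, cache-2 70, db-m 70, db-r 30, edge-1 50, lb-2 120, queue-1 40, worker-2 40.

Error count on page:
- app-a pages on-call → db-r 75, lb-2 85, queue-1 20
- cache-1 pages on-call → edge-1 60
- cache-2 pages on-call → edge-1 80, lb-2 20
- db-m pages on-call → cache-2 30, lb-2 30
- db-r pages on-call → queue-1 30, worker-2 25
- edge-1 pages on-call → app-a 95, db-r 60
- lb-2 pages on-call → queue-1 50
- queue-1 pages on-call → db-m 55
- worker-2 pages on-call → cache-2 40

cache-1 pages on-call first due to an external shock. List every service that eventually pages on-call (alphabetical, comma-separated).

Round 1 — cache-1 pages on-call (initial).
  edge-1: +60 → 60 ≥ 50
Round 2 — edge-1 pages on-call.
  app-a: +95 → 95 < 120
  db-r: +60 → 60 ≥ 30
Round 3 — db-r pages on-call.
  queue-1: +30 → 30 < 40
  worker-2: +25 → 25 < 40
No further pages.

cache-1, db-r, edge-1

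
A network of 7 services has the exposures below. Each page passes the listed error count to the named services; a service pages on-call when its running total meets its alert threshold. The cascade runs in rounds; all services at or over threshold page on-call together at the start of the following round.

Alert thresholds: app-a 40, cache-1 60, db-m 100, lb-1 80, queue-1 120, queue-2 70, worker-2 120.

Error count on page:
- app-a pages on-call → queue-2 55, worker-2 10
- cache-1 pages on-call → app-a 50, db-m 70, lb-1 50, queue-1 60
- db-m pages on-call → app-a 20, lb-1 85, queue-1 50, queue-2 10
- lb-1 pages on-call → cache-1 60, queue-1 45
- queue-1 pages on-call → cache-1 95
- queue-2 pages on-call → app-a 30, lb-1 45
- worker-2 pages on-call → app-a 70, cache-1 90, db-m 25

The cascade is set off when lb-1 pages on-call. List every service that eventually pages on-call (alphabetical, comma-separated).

Round 1 — lb-1 pages on-call (initial).
  cache-1: +60 → 60 ≥ 60
  queue-1: +45 → 45 < 120
Round 2 — cache-1 pages on-call.
  app-a: +50 → 50 ≥ 40
  db-m: +70 → 70 < 100
  queue-1: +60 → 105 < 120
Round 3 — app-a pages on-call.
  queue-2: +55 → 55 < 70
  worker-2: +10 → 10 < 120
No further pages.

app-a, cache-1, lb-1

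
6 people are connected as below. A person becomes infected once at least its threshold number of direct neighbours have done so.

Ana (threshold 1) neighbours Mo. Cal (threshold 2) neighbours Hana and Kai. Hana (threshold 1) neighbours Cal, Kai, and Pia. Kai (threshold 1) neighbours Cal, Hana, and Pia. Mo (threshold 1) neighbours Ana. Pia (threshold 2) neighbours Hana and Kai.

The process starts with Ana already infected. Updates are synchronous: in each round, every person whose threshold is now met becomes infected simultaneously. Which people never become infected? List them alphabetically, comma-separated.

Cal, Hana, Kai, Pia

Round 1 — Ana becomes infected (initial).
Round 2 — checking thresholds:
  Mo: 1 of 1 neighbours ≥ 1, becomes infected.
Round 3 — no new infections; cascade stops.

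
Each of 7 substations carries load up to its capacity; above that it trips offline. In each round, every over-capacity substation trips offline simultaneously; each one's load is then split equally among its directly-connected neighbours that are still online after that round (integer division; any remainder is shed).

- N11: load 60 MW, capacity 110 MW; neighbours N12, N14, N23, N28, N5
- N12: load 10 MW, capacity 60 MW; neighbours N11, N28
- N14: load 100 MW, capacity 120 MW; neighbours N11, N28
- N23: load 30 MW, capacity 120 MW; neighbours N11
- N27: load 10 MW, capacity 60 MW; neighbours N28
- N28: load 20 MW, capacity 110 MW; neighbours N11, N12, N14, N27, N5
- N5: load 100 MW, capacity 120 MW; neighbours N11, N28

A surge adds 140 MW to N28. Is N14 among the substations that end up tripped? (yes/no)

Round 1 — N28 at 160 > 110. N28 trips offline.
  N28 sheds 160 MW to N11, N12, N14, N27, N5: 32 each.
    N11: 60+32 = 92 ≤ 110
    N12: 10+32 = 42 ≤ 60
    N14: 100+32 = 132 > 120
    N27: 10+32 = 42 ≤ 60
    N5: 100+32 = 132 > 120
Round 2 — N14, N5 trip offline.
  N14 sheds 132 MW to N11: 132 each.
    N11: 92+132 = 224 > 110
  N5 sheds 132 MW to N11: 132 each.
    N11: 224+132 = 356 > 110
Round 3 — N11 trips offline.
  N11 sheds 356 MW to N12, N23: 178 each.
    N12: 42+178 = 220 > 60
    N23: 30+178 = 208 > 120
Round 4 — N12, N23 trip offline.
  N12 sheds 220 MW: no online neighbours, lost.
  N23 sheds 208 MW: no online neighbours, lost.
No further trips.

yes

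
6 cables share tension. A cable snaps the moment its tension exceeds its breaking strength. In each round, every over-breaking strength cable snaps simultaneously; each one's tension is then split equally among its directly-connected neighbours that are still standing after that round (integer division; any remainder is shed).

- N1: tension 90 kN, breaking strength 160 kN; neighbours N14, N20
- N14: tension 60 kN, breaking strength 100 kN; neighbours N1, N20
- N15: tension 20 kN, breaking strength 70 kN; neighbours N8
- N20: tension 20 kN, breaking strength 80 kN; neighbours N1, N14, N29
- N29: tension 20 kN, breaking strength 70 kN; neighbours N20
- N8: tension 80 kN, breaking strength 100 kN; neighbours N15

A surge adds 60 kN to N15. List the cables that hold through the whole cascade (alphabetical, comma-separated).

N1, N14, N20, N29

Round 1 — N15 at 80 > 70. N15 snaps.
  N15 sheds 80 kN to N8: 80 each.
    N8: 80+80 = 160 > 100
Round 2 — N8 snaps.
  N8 sheds 160 kN: no online neighbours, lost.
No further breaks.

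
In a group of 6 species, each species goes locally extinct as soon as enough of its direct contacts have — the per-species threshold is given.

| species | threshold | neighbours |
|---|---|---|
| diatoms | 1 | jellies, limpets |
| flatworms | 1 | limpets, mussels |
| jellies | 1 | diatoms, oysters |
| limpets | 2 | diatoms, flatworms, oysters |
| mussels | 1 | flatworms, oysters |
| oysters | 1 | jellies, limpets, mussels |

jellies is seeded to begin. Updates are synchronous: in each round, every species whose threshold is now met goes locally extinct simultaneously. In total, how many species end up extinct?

Round 1 — jellies goes locally extinct (initial).
Round 2 — checking thresholds:
  diatoms: 1 of 2 neighbours ≥ 1, goes locally extinct.
  oysters: 1 of 3 neighbours ≥ 1, goes locally extinct.
Round 3 — checking thresholds:
  limpets: 2 of 3 neighbours ≥ 2, goes locally extinct.
  mussels: 1 of 2 neighbours ≥ 1, goes locally extinct.
Round 4 — checking thresholds:
  flatworms: 2 of 2 neighbours ≥ 1, goes locally extinct.
Round 5 — no new extinctions; cascade stops.

6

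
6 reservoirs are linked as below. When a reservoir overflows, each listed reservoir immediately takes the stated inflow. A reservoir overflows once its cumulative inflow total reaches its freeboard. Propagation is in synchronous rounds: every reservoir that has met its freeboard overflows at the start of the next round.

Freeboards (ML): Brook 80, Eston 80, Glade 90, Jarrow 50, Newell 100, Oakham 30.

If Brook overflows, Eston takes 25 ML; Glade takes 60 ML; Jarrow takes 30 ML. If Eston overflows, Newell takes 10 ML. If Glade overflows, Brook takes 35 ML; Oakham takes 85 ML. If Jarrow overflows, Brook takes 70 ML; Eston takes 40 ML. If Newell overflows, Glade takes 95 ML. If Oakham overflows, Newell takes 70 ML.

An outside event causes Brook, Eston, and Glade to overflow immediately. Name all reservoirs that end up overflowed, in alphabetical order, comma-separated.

Brook, Eston, Glade, Oakham

Round 1 — Brook, Eston, Glade overflow (initial).
  Jarrow: +30 → 30 < 50
  Newell: +10 → 10 < 100
  Oakham: +85 → 85 ≥ 30
Round 2 — Oakham overflows.
  Newell: +70 → 80 < 100
No further overflows.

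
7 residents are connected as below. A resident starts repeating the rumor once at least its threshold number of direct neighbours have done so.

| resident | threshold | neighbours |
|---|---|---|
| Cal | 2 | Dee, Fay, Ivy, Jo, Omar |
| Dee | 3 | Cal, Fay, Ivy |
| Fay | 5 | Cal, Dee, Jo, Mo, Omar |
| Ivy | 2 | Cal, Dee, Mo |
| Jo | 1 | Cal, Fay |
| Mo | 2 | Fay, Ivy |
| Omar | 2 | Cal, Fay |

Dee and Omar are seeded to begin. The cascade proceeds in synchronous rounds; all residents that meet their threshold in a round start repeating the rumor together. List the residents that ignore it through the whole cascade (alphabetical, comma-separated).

Round 1 — Dee, Omar start repeating the rumor (initial).
Round 2 — checking thresholds:
  Cal: 2 of 5 neighbours ≥ 2, starts repeating the rumor.
  Fay: 2 of 5 neighbours < 5, below threshold.
  Ivy: 1 of 3 neighbours < 2, below threshold.
Round 3 — checking thresholds:
  Fay: 3 of 5 neighbours < 5, below threshold.
  Ivy: 2 of 3 neighbours ≥ 2, starts repeating the rumor.
  Jo: 1 of 2 neighbours ≥ 1, starts repeating the rumor.
Round 4 — no new spreads; cascade stops.

Fay, Mo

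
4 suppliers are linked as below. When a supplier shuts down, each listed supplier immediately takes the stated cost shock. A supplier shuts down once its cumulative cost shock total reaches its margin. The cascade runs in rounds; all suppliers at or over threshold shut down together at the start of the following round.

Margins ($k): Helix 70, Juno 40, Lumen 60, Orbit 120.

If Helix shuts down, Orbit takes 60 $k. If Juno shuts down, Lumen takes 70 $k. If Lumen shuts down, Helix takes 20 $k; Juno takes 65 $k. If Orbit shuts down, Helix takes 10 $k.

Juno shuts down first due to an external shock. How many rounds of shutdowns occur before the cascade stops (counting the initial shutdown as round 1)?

2

Round 1 — Juno shuts down (initial).
  Lumen: +70 → 70 ≥ 60
Round 2 — Lumen shuts down.
  Helix: +20 → 20 < 70
No further shutdowns.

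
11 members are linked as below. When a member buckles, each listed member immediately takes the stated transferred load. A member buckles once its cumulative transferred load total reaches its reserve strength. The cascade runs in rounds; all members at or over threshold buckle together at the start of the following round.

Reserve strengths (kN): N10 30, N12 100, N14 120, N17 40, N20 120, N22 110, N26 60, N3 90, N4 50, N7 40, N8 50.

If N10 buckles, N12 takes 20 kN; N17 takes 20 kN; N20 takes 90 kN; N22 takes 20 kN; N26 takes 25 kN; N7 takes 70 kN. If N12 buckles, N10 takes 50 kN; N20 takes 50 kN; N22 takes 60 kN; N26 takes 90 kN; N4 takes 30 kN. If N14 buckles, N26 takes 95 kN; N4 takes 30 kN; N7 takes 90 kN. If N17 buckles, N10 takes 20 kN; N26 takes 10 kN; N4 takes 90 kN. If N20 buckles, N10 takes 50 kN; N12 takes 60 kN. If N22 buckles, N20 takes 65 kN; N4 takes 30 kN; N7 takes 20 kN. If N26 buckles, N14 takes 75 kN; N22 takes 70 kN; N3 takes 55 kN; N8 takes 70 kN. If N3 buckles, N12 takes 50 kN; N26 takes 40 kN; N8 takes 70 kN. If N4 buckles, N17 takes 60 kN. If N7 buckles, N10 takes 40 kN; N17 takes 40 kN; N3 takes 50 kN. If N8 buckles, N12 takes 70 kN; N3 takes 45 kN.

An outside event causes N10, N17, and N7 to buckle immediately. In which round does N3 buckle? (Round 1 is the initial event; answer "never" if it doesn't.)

Round 1 — N10, N17, N7 buckle (initial).
  N12: +20 → 20 < 100
  N20: +90 → 90 < 120
  N22: +20 → 20 < 110
  N26: +25+10 → 35 < 60
  N3: +50 → 50 < 90
  N4: +90 → 90 ≥ 50
Round 2 — N4 buckles.
No further bucklings.

never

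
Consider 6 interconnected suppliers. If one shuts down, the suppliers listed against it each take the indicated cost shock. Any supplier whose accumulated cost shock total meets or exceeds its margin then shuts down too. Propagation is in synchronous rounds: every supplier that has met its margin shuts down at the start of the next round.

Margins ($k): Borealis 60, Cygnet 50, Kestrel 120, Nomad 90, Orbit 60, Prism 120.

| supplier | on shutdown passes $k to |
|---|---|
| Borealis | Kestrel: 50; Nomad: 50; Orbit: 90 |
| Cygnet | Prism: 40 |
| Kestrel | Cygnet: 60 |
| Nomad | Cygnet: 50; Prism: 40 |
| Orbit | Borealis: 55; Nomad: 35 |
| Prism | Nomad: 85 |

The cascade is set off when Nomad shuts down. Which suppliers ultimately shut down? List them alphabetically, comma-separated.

Cygnet, Nomad

Round 1 — Nomad shuts down (initial).
  Cygnet: +50 → 50 ≥ 50
  Prism: +40 → 40 < 120
Round 2 — Cygnet shuts down.
  Prism: +40 → 80 < 120
No further shutdowns.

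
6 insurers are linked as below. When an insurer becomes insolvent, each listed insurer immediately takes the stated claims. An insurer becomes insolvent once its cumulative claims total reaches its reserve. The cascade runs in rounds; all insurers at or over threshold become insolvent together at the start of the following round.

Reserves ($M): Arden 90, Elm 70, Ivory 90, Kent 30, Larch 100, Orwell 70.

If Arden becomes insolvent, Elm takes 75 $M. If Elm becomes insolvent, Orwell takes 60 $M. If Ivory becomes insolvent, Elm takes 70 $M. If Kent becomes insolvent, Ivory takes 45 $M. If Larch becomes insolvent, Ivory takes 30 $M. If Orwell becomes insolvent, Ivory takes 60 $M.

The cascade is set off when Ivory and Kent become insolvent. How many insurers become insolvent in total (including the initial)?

3

Round 1 — Ivory, Kent become insolvent (initial).
  Elm: +70 → 70 ≥ 70
Round 2 — Elm becomes insolvent.
  Orwell: +60 → 60 < 70
No further insolvencies.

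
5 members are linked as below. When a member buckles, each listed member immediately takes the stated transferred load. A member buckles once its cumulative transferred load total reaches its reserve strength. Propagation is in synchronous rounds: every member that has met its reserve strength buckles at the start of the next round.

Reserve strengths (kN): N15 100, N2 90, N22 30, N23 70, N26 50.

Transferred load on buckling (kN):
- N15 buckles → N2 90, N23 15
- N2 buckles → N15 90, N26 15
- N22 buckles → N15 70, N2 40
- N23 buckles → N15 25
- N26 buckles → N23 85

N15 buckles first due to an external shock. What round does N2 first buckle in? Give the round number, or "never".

2

Round 1 — N15 buckles (initial).
  N2: +90 → 90 ≥ 90
  N23: +15 → 15 < 70
Round 2 — N2 buckles.
  N26: +15 → 15 < 50
No further bucklings.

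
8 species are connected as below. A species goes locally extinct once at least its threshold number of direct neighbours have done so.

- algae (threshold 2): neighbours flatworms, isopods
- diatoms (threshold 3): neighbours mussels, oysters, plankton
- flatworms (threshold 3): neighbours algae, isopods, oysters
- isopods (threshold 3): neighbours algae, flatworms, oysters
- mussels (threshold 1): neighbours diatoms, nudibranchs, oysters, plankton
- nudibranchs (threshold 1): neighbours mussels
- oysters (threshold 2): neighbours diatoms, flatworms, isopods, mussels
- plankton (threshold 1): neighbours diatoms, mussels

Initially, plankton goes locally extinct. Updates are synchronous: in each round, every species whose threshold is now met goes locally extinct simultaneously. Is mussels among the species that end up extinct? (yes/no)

yes

Round 1 — plankton goes locally extinct (initial).
Round 2 — checking thresholds:
  diatoms: 1 of 3 neighbours < 3, not yet.
  mussels: 1 of 4 neighbours ≥ 1, goes locally extinct.
Round 3 — checking thresholds:
  diatoms: 2 of 3 neighbours < 3, not yet.
  nudibranchs: 1 of 1 neighbours ≥ 1, goes locally extinct.
  oysters: 1 of 4 neighbours < 2, not yet.
Round 4 — no new extinctions; cascade stops.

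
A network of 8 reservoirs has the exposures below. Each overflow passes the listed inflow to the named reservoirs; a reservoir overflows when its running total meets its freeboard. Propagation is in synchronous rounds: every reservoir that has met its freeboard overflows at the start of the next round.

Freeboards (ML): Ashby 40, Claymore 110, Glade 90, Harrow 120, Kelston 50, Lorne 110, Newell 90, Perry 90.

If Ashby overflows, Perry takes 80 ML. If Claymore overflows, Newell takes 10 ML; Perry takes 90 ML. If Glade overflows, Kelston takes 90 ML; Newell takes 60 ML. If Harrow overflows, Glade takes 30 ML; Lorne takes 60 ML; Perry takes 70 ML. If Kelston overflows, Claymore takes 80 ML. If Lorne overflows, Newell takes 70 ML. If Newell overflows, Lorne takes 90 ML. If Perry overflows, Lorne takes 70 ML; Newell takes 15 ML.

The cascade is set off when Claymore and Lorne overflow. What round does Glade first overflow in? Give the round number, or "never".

Round 1 — Claymore, Lorne overflow (initial).
  Newell: +10+70 → 80 < 90
  Perry: +90 → 90 ≥ 90
Round 2 — Perry overflows.
  Newell: +15 → 95 ≥ 90
Round 3 — Newell overflows.
No further overflows.

never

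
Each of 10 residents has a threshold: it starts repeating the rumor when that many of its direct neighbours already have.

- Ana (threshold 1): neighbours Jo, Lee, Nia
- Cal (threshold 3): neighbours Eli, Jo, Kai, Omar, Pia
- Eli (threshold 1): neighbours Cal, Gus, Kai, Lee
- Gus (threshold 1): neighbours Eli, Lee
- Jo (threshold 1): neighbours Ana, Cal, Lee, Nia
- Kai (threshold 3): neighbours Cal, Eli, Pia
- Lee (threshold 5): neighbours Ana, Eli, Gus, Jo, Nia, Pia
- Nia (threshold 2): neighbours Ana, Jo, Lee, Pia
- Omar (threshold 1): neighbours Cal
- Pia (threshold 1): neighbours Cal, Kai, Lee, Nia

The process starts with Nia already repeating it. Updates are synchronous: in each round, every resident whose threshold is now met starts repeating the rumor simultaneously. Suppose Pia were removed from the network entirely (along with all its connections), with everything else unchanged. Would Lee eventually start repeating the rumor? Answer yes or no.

no

With Pia removed:
Round 1 — Nia starts repeating the rumor (initial).
Round 2 — checking thresholds:
  Ana: 1 of 3 neighbours ≥ 1, starts repeating the rumor.
  Jo: 1 of 4 neighbours ≥ 1, starts repeating the rumor.
  Lee: 1 of 5 neighbours < 5, not yet.
Round 3 — no new spreads; cascade stops.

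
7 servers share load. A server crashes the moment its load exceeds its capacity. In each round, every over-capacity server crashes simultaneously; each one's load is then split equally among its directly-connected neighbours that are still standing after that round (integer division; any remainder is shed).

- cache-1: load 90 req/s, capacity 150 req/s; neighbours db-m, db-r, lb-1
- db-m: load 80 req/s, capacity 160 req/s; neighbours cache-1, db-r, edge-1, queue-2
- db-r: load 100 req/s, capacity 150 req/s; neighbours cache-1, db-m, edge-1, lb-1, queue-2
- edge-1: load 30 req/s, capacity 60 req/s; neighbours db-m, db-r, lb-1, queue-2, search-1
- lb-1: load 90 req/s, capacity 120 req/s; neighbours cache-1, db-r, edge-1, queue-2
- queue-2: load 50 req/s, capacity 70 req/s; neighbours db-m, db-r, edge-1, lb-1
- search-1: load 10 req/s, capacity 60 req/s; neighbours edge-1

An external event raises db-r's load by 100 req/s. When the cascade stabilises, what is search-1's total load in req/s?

Round 1 — db-r at 200 > 150. db-r crashes.
  db-r sheds 200 req/s to cache-1, db-m, edge-1, lb-1, queue-2: 40 each.
    cache-1: 90+40 = 130 ≤ 150
    db-m: 80+40 = 120 ≤ 160
    edge-1: 30+40 = 70 > 60
    lb-1: 90+40 = 130 > 120
    queue-2: 50+40 = 90 > 70
Round 2 — edge-1, lb-1, queue-2 crash.
  edge-1 sheds 70 req/s to db-m, search-1: 35 each.
    db-m: 120+35 = 155 ≤ 160
    search-1: 10+35 = 45 ≤ 60
  lb-1 sheds 130 req/s to cache-1: 130 each.
    cache-1: 130+130 = 260 > 150
  queue-2 sheds 90 req/s to db-m: 90 each.
    db-m: 155+90 = 245 > 160
Round 3 — cache-1, db-m crash.
  cache-1 sheds 260 req/s: no online neighbours, lost.
  db-m sheds 245 req/s: no online neighbours, lost.
No further crashes.

45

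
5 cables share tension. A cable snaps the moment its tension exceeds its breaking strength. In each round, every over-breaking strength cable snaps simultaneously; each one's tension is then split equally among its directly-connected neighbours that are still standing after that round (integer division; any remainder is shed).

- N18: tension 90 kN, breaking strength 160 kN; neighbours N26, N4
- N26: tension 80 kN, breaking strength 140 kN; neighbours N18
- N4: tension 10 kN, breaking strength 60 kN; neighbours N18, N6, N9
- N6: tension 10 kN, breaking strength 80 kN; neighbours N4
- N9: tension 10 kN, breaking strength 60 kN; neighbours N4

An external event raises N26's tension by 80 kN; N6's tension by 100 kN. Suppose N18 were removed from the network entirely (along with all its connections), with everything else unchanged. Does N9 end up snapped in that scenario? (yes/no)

yes

With N18 removed:
Round 1 — N26 at 160 > 140; N6 at 110 > 80. N26, N6 snap.
  N26 sheds 160 kN: no online neighbours, lost.
  N6 sheds 110 kN to N4: 110 each.
    N4: 10+110 = 120 > 60
Round 2 — N4 snaps.
  N4 sheds 120 kN to N9: 120 each.
    N9: 10+120 = 130 > 60
Round 3 — N9 snaps.
  N9 sheds 130 kN: no online neighbours, lost.
No further breaks.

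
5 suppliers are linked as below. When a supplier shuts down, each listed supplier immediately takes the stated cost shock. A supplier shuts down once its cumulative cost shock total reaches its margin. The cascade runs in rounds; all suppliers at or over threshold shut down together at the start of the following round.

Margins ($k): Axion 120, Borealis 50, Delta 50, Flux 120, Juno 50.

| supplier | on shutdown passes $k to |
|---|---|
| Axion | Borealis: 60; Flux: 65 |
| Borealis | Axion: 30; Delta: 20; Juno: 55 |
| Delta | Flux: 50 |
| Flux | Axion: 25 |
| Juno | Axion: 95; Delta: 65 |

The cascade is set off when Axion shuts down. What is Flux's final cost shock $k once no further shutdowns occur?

115

Round 1 — Axion shuts down (initial).
  Borealis: +60 → 60 ≥ 50
  Flux: +65 → 65 < 120
Round 2 — Borealis shuts down.
  Delta: +20 → 20 < 50
  Juno: +55 → 55 ≥ 50
Round 3 — Juno shuts down.
  Delta: +65 → 85 ≥ 50
Round 4 — Delta shuts down.
  Flux: +50 → 115 < 120
No further shutdowns.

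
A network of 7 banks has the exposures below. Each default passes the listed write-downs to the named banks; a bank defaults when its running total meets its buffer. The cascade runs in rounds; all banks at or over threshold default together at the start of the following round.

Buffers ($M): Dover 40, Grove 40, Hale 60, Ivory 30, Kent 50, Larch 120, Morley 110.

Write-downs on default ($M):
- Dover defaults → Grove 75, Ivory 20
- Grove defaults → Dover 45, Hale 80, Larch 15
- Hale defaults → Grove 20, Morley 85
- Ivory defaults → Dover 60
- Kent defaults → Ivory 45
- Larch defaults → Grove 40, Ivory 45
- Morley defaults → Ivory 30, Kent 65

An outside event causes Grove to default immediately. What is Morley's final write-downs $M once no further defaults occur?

85

Round 1 — Grove defaults (initial).
  Dover: +45 → 45 ≥ 40
  Hale: +80 → 80 ≥ 60
  Larch: +15 → 15 < 120
Round 2 — Dover, Hale default.
  Ivory: +20 → 20 < 30
  Morley: +85 → 85 < 110
No further defaults.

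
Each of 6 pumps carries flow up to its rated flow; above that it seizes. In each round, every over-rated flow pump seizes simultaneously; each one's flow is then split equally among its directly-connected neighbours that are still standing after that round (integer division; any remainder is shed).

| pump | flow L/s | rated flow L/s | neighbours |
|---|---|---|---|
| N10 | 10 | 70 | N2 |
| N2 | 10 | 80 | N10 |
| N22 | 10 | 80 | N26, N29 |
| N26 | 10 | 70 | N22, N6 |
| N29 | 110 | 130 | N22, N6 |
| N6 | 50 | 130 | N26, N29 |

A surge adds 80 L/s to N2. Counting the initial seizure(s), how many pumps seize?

2

Round 1 — N2 at 90 > 80. N2 seizes.
  N2 sheds 90 L/s to N10: 90 each.
    N10: 10+90 = 100 > 70
Round 2 — N10 seizes.
  N10 sheds 100 L/s: no online neighbours, lost.
No further seizures.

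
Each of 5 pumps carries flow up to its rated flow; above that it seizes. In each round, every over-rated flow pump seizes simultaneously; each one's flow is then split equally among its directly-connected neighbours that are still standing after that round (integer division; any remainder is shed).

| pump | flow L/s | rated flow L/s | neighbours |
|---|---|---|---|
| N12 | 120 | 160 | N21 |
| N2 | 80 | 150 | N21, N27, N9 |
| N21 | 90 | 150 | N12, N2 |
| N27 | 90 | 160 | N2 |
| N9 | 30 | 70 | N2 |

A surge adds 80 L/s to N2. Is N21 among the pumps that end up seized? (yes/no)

Round 1 — N2 at 160 > 150. N2 seizes.
  N2 sheds 160 L/s to N21, N27, N9: 53 each (1 lost).
    N21: 90+53 = 143 ≤ 150
    N27: 90+53 = 143 ≤ 160
    N9: 30+53 = 83 > 70
Round 2 — N9 seizes.
  N9 sheds 83 L/s: no online neighbours, lost.
No further seizures.

no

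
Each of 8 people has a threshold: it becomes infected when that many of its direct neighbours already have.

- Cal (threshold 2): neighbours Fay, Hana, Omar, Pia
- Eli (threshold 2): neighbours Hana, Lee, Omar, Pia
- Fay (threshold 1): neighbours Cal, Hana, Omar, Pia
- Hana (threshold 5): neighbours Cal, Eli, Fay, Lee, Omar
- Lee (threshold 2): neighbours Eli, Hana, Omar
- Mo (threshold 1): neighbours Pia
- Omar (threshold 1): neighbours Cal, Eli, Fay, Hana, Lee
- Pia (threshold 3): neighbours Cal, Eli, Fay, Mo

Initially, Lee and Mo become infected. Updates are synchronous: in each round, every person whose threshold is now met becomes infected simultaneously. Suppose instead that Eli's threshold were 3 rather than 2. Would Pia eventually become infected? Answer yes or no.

With Eli's threshold at 3:
Round 1 — Lee, Mo become infected (initial).
Round 2 — checking thresholds:
  Eli: 1 of 4 neighbours < 3, holds.
  Hana: 1 of 5 neighbours < 5, holds.
  Omar: 1 of 5 neighbours ≥ 1, becomes infected.
  Pia: 1 of 4 neighbours < 3, holds.
Round 3 — checking thresholds:
  Cal: 1 of 4 neighbours < 2, holds.
  Eli: 2 of 4 neighbours < 3, holds.
  Fay: 1 of 4 neighbours ≥ 1, becomes infected.
  Hana: 2 of 5 neighbours < 5, holds.
  Pia: 1 of 4 neighbours < 3, holds.
Round 4 — checking thresholds:
  Cal: 2 of 4 neighbours ≥ 2, becomes infected.
  Eli: 2 of 4 neighbours < 3, holds.
  Hana: 3 of 5 neighbours < 5, holds.
  Pia: 2 of 4 neighbours < 3, holds.
Round 5 — checking thresholds:
  Eli: 2 of 4 neighbours < 3, holds.
  Hana: 4 of 5 neighbours < 5, holds.
  Pia: 3 of 4 neighbours ≥ 3, becomes infected.
Round 6 — checking thresholds:
  Eli: 3 of 4 neighbours ≥ 3, becomes infected.
  Hana: 4 of 5 neighbours < 5, holds.
Round 7 — checking thresholds:
  Hana: 5 of 5 neighbours ≥ 5, becomes infected.
Round 8 — no new infections; cascade stops.

yes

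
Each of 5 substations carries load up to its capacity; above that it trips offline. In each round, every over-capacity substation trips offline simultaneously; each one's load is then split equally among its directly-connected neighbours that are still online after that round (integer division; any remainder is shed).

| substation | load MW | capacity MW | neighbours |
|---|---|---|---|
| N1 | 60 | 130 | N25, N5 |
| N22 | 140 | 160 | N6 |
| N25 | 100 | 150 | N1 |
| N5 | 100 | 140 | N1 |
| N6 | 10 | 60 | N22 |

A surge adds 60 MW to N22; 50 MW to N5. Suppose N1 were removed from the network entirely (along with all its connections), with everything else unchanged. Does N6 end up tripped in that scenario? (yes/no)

With N1 removed:
Round 1 — N22 at 200 > 160; N5 at 150 > 140. N22, N5 trip offline.
  N22 sheds 200 MW to N6: 200 each.
    N6: 10+200 = 210 > 60
  N5 sheds 150 MW: no online neighbours, lost.
Round 2 — N6 trips offline.
  N6 sheds 210 MW: no online neighbours, lost.
No further trips.

yes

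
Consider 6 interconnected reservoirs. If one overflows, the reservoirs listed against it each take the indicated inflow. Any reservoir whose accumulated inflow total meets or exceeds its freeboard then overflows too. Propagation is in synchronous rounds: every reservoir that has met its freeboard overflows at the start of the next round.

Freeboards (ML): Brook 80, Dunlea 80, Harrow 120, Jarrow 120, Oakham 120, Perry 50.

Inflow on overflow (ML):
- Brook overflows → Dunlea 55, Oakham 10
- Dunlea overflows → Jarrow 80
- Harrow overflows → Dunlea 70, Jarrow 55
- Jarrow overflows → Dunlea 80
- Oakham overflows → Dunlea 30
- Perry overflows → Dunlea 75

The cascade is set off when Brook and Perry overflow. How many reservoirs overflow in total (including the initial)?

3

Round 1 — Brook, Perry overflow (initial).
  Dunlea: +55+75 → 130 ≥ 80
  Oakham: +10 → 10 < 120
Round 2 — Dunlea overflows.
  Jarrow: +80 → 80 < 120
No further overflows.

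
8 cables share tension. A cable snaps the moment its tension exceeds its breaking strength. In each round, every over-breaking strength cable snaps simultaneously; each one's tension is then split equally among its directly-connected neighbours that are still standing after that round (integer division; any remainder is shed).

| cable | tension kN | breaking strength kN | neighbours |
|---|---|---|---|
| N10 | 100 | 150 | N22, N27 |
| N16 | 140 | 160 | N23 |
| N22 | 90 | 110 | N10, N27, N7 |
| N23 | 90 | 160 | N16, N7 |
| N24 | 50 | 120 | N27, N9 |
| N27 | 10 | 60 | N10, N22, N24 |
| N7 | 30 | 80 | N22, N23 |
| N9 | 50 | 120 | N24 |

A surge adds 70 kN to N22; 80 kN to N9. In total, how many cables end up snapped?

Round 1 — N22 at 160 > 110; N9 at 130 > 120. N22, N9 snap.
  N22 sheds 160 kN to N10, N27, N7: 53 each (1 lost).
    N10: 100+53 = 153 > 150
    N27: 10+53 = 63 > 60
    N7: 30+53 = 83 > 80
  N9 sheds 130 kN to N24: 130 each.
    N24: 50+130 = 180 > 120
Round 2 — N10, N24, N27, N7 snap.
  N10 sheds 153 kN: no online neighbours, lost.
  N24 sheds 180 kN: no online neighbours, lost.
  N27 sheds 63 kN: no online neighbours, lost.
  N7 sheds 83 kN to N23: 83 each.
    N23: 90+83 = 173 > 160
Round 3 — N23 snaps.
  N23 sheds 173 kN to N16: 173 each.
    N16: 140+173 = 313 > 160
Round 4 — N16 snaps.
  N16 sheds 313 kN: no online neighbours, lost.
No further breaks.

8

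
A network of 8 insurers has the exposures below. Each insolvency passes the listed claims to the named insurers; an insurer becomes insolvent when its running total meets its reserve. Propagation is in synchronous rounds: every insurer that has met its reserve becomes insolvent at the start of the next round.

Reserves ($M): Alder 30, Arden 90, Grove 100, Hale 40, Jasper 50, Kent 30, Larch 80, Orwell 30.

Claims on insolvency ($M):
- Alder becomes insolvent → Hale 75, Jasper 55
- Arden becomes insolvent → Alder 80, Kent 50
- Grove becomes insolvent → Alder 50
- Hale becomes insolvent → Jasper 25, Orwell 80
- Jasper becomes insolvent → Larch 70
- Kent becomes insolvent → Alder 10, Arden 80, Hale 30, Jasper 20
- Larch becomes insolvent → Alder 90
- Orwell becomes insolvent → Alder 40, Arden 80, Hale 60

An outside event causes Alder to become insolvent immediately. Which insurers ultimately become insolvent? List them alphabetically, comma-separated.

Alder, Hale, Jasper, Orwell

Round 1 — Alder becomes insolvent (initial).
  Hale: +75 → 75 ≥ 40
  Jasper: +55 → 55 ≥ 50
Round 2 — Hale, Jasper become insolvent.
  Larch: +70 → 70 < 80
  Orwell: +80 → 80 ≥ 30
Round 3 — Orwell becomes insolvent.
  Arden: +80 → 80 < 90
No further insolvencies.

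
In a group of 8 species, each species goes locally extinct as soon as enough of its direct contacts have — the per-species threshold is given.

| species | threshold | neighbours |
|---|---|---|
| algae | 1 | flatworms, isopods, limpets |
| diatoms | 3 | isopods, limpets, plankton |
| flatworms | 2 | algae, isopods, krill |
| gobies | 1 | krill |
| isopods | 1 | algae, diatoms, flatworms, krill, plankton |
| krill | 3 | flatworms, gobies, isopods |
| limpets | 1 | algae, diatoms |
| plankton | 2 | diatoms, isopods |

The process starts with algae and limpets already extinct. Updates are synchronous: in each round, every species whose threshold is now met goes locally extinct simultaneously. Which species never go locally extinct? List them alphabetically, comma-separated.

Round 1 — algae, limpets go locally extinct (initial).
Round 2 — checking thresholds:
  diatoms: 1 of 3 neighbours < 3, below threshold.
  flatworms: 1 of 3 neighbours < 2, below threshold.
  isopods: 1 of 5 neighbours ≥ 1, goes locally extinct.
Round 3 — checking thresholds:
  diatoms: 2 of 3 neighbours < 3, below threshold.
  flatworms: 2 of 3 neighbours ≥ 2, goes locally extinct.
  krill: 1 of 3 neighbours < 3, below threshold.
  plankton: 1 of 2 neighbours < 2, below threshold.
Round 4 — no new extinctions; cascade stops.

diatoms, gobies, krill, plankton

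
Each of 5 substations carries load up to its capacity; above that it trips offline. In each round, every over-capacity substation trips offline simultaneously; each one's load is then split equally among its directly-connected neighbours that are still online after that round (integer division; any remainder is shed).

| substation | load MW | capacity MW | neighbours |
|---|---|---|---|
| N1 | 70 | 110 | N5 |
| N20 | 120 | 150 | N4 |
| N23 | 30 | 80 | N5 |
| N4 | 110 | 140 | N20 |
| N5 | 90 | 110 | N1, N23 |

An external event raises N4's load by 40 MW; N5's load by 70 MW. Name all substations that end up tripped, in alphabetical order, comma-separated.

Round 1 — N4 at 150 > 140; N5 at 160 > 110. N4, N5 trip offline.
  N4 sheds 150 MW to N20: 150 each.
    N20: 120+150 = 270 > 150
  N5 sheds 160 MW to N1, N23: 80 each.
    N1: 70+80 = 150 > 110
    N23: 30+80 = 110 > 80
Round 2 — N1, N20, N23 trip offline.
  N1 sheds 150 MW: no online neighbours, lost.
  N20 sheds 270 MW: no online neighbours, lost.
  N23 sheds 110 MW: no online neighbours, lost.
No further trips.

N1, N20, N23, N4, N5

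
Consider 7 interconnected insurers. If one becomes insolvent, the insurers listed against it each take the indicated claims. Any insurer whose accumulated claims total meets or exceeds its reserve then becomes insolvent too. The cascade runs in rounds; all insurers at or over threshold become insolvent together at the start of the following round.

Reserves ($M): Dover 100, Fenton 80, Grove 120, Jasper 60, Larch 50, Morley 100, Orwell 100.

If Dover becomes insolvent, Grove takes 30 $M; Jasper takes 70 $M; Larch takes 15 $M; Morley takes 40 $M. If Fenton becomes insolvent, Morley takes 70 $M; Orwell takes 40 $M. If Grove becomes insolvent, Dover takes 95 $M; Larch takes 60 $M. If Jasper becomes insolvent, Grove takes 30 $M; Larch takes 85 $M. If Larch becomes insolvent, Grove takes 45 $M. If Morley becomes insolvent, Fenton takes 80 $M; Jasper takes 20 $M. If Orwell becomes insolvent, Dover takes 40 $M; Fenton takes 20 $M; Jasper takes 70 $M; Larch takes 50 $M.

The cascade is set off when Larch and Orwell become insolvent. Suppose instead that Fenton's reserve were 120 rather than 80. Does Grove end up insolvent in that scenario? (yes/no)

no

With Fenton's reserve at 120:
Round 1 — Larch, Orwell become insolvent (initial).
  Dover: +40 → 40 < 100
  Fenton: +20 → 20 < 120
  Grove: +45 → 45 < 120
  Jasper: +70 → 70 ≥ 60
Round 2 — Jasper becomes insolvent.
  Grove: +30 → 75 < 120
No further insolvencies.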